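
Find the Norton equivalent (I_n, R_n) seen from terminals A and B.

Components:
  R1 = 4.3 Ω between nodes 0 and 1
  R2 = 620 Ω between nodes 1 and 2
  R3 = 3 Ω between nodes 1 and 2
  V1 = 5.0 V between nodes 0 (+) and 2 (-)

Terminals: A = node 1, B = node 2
Find the Thévenin equivalent first; then I_n = V_th/R_th and R_n = R_th.
Step 1 — V_th is the open-circuit voltage V_A - V_B (nothing connected across the terminals).
Nodal analysis, taking node 2 as the 0 V reference.
Source V1 fixes V_0 = 5 V.
KCL at each unknown node (sum of currents leaving = 0; resistances in Ω):
  Node 1: (V_1 - 5)/4.3 + (V_1 - 0)/620 + (V_1 - 0)/3 = 0
Collecting terms: 0.5675 × V_1 = 1.163  =>  V_1 = 2.049 V
V_th = V_1 - V_2 = 2.049 - 0 = 2.049 V
Step 2 — R_th: zero the source — replace V1 by a short circuit (node 2 merges into node 0) — and find the resistance seen between A (node 1) and B (node 0).
Reduce the network between node 1 (A) and node 0 (B) by series/parallel combination:
  Rp1 = R1 ‖ R2 ‖ R3 (parallel, all between nodes 0 and 1) = 1/(1/4.3 + 1/620 + 1/3) = 1.762 Ω
R_th = 1.762 Ω
I_n = V_th/R_th = 2.049/1.762 = 1.163 A, and R_n = R_th = 1.762 Ω

Final answer: I_n = 1.163 A, R_n = 1.762 Ω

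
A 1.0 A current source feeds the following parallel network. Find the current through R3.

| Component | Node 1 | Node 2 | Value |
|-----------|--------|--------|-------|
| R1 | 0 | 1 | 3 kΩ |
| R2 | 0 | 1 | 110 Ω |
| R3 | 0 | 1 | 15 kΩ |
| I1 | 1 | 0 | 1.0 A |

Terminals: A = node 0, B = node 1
All resistors sit directly between nodes 0 and 1, so they are in parallel and share one voltage V; the full source current 1 A splits among them.
1/R_par = 1/3000 + 1/110 + 1/15000 = 0.009491 S  =>  R_par = 105.4 Ω
V = I × R_par = 1 × 105.4 = 105.4 V
I_R3 = V/R3 = 105.4/15000 = 0.007024 A

Final answer: 0.007024 A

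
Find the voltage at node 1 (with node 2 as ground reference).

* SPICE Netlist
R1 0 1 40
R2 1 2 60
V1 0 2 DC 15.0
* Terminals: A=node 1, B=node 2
Nodal analysis, taking node 2 as the 0 V reference.
Source V1 fixes V_0 = 15 V.
KCL at each unknown node (sum of currents leaving = 0; resistances in Ω):
  Node 1: (V_1 - 15)/40 + (V_1 - 0)/60 = 0
Collecting terms: 0.04167 × V_1 = 0.375  =>  V_1 = 9 V
The requested potential is V_1 = 9 V.

Final answer: V_1 = 9 V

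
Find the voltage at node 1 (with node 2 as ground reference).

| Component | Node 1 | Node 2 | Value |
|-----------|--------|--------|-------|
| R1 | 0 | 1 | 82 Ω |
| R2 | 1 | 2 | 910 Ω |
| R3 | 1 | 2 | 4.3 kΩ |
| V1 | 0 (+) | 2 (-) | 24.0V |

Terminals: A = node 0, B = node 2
Nodal analysis, taking node 2 as the 0 V reference.
Source V1 fixes V_0 = 24 V.
KCL at each unknown node (sum of currents leaving = 0; resistances in Ω):
  Node 1: (V_1 - 24)/82 + (V_1 - 0)/910 + (V_1 - 0)/4300 = 0
Collecting terms: 0.01353 × V_1 = 0.2927  =>  V_1 = 21.64 V
The requested potential is V_1 = 21.64 V.

Final answer: V_1 = 21.64 V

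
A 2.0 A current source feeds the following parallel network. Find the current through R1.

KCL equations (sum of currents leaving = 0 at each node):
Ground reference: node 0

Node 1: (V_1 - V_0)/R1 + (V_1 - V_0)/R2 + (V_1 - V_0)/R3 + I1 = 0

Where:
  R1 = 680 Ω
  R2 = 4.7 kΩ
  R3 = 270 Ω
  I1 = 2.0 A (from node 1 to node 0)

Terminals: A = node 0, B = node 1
All resistors sit directly between nodes 0 and 1, so they are in parallel and share one voltage V; the full source current 2 A splits among them.
1/R_par = 1/680 + 1/4700 + 1/270 = 0.005387 S  =>  R_par = 185.6 Ω
V = I × R_par = 2 × 185.6 = 371.3 V
I_R1 = V/R1 = 371.3/680 = 0.546 A

Final answer: 0.546 A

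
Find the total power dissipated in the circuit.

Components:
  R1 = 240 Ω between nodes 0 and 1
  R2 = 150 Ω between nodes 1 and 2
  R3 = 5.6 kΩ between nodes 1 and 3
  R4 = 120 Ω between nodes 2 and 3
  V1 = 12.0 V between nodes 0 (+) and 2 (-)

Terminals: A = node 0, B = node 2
Nodal analysis, taking node 2 as the 0 V reference.
Source V1 fixes V_0 = 12 V.
KCL at each unknown node (sum of currents leaving = 0; resistances in Ω):
  Node 1: (V_1 - 12)/240 + (V_1 - 0)/150 + (V_1 - V_3)/5600 = 0
  Node 3: (V_3 - V_1)/5600 + (V_3 - 0)/120 = 0
Collecting terms (coefficients in siemens):
  0.01101·V_1 - 0.0001786·V_3 = 0.05
  0.008512·V_3 - 0.0001786·V_1 = 0
Determinant D = (0.01101)(0.008512) - (-0.0001786)(-0.0001786) = 0.0000937
V_1 = [(0.05)(0.008512) - (-0.0001786)(0)]/D = 4.542 V
V_3 = [(0.01101)(0) - (0.05)(-0.0001786)]/D = 0.09529 V
Power in each resistor, P = (ΔV)²/R:
  P_R1 = (12 - 4.542)²/240 = 0.2318 W
  P_R2 = (4.542 - 0)²/150 = 0.1375 W
  P_R3 = (4.542 - 0.09529)²/5600 = 0.003531 W
  P_R4 = (0 - 0.09529)²/120 = 0.00007567 W
P_total = P_R1 + P_R2 + P_R3 + P_R4 = 0.3729 W

Final answer: 0.3729 W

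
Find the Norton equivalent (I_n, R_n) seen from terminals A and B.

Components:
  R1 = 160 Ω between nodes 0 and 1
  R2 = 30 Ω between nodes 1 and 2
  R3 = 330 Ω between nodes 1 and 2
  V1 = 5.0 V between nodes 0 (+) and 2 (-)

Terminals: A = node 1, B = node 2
Find the Thévenin equivalent first; then I_n = V_th/R_th and R_n = R_th.
Step 1 — V_th is the open-circuit voltage V_A - V_B (nothing connected across the terminals).
Nodal analysis, taking node 2 as the 0 V reference.
Source V1 fixes V_0 = 5 V.
KCL at each unknown node (sum of currents leaving = 0; resistances in Ω):
  Node 1: (V_1 - 5)/160 + (V_1 - 0)/30 + (V_1 - 0)/330 = 0
Collecting terms: 0.04261 × V_1 = 0.03125  =>  V_1 = 0.7333 V
V_th = V_1 - V_2 = 0.7333 - 0 = 0.7333 V
Step 2 — R_th: zero the source — replace V1 by a short circuit (node 2 merges into node 0) — and find the resistance seen between A (node 1) and B (node 0).
Reduce the network between node 1 (A) and node 0 (B) by series/parallel combination:
  Rp1 = R1 ‖ R2 ‖ R3 (parallel, all between nodes 0 and 1) = 1/(1/160 + 1/30 + 1/330) = 23.47 Ω
R_th = 23.47 Ω
I_n = V_th/R_th = 0.7333/23.47 = 0.03125 A, and R_n = R_th = 23.47 Ω

Final answer: I_n = 0.03125 A, R_n = 23.47 Ω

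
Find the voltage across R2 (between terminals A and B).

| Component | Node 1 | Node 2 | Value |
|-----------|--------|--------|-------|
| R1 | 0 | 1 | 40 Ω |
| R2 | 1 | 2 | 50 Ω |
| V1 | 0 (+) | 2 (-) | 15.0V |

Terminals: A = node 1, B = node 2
R1 and R2 are in series across V1 (node 0 → node 1 → node 2), and the output A–B is taken across R2, so this is a voltage divider.
Series current: I = V1/(R1 + R2) = 15/(40 + 50) = 15/90 = 0.1667 A
V_R2 = I × R2 = V1 × R2/(R1 + R2) = 15 × 50/90 = 8.333 V

Final answer: 8.333 V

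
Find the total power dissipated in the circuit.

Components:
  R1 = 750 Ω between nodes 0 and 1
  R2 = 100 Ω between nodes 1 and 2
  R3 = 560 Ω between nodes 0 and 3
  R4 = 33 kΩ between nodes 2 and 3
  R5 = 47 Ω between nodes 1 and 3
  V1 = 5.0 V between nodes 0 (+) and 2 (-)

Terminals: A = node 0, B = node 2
Nodal analysis, taking node 2 as the 0 V reference.
Source V1 fixes V_0 = 5 V.
KCL at each unknown node (sum of currents leaving = 0; resistances in Ω):
  Node 1: (V_1 - 5)/750 + (V_1 - 0)/100 + (V_1 - V_3)/47 = 0
  Node 3: (V_3 - 5)/560 + (V_3 - 0)/33000 + (V_3 - V_1)/47 = 0
Collecting terms (coefficients in siemens):
  0.03261·V_1 - 0.02128·V_3 = 0.006667
  0.02309·V_3 - 0.02128·V_1 = 0.008929
Determinant D = (0.03261)(0.02309) - (-0.02128)(-0.02128) = 0.0003004
V_1 = [(0.006667)(0.02309) - (-0.02128)(0.008929)]/D = 1.145 V
V_3 = [(0.03261)(0.008929) - (0.006667)(-0.02128)]/D = 1.442 V
Power in each resistor, P = (ΔV)²/R:
  P_R1 = (5 - 1.145)²/750 = 0.01981 W
  P_R2 = (1.145 - 0)²/100 = 0.01311 W
  P_R3 = (5 - 1.442)²/560 = 0.02261 W
  P_R4 = (0 - 1.442)²/33000 = 0.00006298 W
  P_R5 = (1.145 - 1.442)²/47 = 0.001872 W
P_total = P_R1 + P_R2 + P_R3 + P_R4 + P_R5 = 0.05747 W

Final answer: 0.05747 W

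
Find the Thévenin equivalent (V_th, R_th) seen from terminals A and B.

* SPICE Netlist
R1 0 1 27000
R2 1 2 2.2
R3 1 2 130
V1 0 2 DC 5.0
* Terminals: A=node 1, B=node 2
Step 1 — V_th is the open-circuit voltage V_A - V_B (nothing connected across the terminals).
Nodal analysis, taking node 2 as the 0 V reference.
Source V1 fixes V_0 = 5 V.
KCL at each unknown node (sum of currents leaving = 0; resistances in Ω):
  Node 1: (V_1 - 5)/27000 + (V_1 - 0)/2.2 + (V_1 - 0)/130 = 0
Collecting terms: 0.4623 × V_1 = 0.0001852  =>  V_1 = 0.0004006 V
V_th = V_1 - V_2 = 0.0004006 - 0 = 0.0004006 V
Step 2 — R_th: zero the source — replace V1 by a short circuit (node 2 merges into node 0) — and find the resistance seen between A (node 1) and B (node 0).
Reduce the network between node 1 (A) and node 0 (B) by series/parallel combination:
  Rp1 = R1 ‖ R2 ‖ R3 (parallel, all between nodes 0 and 1) = 1/(1/27000 + 1/2.2 + 1/130) = 2.163 Ω
R_th = 2.163 Ω

Final answer: V_th = 0.0004006 V, R_th = 2.163 Ω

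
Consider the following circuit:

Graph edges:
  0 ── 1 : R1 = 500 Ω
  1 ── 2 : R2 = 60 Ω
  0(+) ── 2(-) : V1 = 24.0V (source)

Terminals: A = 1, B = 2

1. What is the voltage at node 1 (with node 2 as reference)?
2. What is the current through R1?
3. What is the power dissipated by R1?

Nodal analysis, taking node 2 as the 0 V reference.
Source V1 fixes V_0 = 24 V.
KCL at each unknown node (sum of currents leaving = 0; resistances in Ω):
  Node 1: (V_1 - 24)/500 + (V_1 - 0)/60 = 0
Collecting terms: 0.01867 × V_1 = 0.048  =>  V_1 = 2.571 V
Part 1:
  Read off the nodal solution: V_1 = 2.571 V
Part 2:
  I_R1 = (V_0 - V_1)/R1 = (24 - 2.571)/500 = 0.04286 A
  Magnitude: I_R1 = 0.04286 A
Part 3:
  I_R1 = (V_0 - V_1)/R1 = (24 - 2.571)/500 = 0.04286 A
  P_R1 = I_R1² × R1 = (0.04286)² × 500 = 0.9184 W

Final answers:
1. V_1 = 2.571 V
2. I_R1 = 0.04286 A
3. P_R1 = 0.9184 W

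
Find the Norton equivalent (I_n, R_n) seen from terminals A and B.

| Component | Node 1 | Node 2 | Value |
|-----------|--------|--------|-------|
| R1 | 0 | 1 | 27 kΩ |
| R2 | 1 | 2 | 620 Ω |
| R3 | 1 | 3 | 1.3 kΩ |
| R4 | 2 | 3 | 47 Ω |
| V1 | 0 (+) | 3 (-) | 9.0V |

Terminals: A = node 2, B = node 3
Find the Thévenin equivalent first; then I_n = V_th/R_th and R_n = R_th.
Step 1 — V_th is the open-circuit voltage V_A - V_B (nothing connected across the terminals).
Nodal analysis, taking node 3 as the 0 V reference.
Source V1 fixes V_0 = 9 V.
KCL at each unknown node (sum of currents leaving = 0; resistances in Ω):
  Node 1: (V_1 - 9)/27000 + (V_1 - V_2)/620 + (V_1 - 0)/1300 = 0
  Node 2: (V_2 - V_1)/620 + (V_2 - 0)/47 = 0
Collecting terms (coefficients in siemens):
  0.002419·V_1 - 0.001613·V_2 = 0.0003333
  0.02289·V_2 - 0.001613·V_1 = 0
Determinant D = (0.002419)(0.02289) - (-0.001613)(-0.001613) = 0.00005277
V_1 = [(0.0003333)(0.02289) - (-0.001613)(0)]/D = 0.1446 V
V_2 = [(0.002419)(0) - (0.0003333)(-0.001613)]/D = 0.01019 V
V_th = V_2 - V_3 = 0.01019 - 0 = 0.01019 V
Step 2 — R_th: zero the source — replace V1 by a short circuit (node 3 merges into node 0) — and find the resistance seen between A (node 2) and B (node 0).
Reduce the network between node 2 (A) and node 0 (B) by series/parallel combination:
  Rp1 = R1 ‖ R3 (parallel, both between nodes 0 and 1) = 1/(1/27000 + 1/1300) = 1240 Ω
  Rs1 = R2 + Rp1 (series, joined only at node 1) = 620 + 1240 = 1860 Ω
  Rp2 = R4 ‖ Rs1 (parallel, both between nodes 0 and 2) = 1/(1/47 + 1/1860) = 45.84 Ω
R_th = 45.84 Ω
I_n = V_th/R_th = 0.01019/45.84 = 0.0002222 A, and R_n = R_th = 45.84 Ω

Final answer: I_n = 0.0002222 A, R_n = 45.84 Ω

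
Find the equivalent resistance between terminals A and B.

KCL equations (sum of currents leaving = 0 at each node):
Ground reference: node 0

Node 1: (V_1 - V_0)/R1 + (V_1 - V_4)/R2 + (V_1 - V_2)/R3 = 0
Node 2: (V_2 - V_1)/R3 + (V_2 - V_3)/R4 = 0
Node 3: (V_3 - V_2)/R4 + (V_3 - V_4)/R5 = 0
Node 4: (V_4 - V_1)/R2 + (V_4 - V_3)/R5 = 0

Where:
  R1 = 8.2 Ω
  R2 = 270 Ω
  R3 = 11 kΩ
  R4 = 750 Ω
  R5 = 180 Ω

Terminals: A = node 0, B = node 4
Reduce the network between node 0 (A) and node 4 (B) by series/parallel combination:
  Rs1 = R3 + R4 (series, joined only at node 2) = 11000 + 750 = 11750 Ω
  Rs2 = R5 + Rs1 (series, joined only at node 3) = 180 + 11750 = 11930 Ω
  Rp1 = R2 ‖ Rs2 (parallel, both between nodes 1 and 4) = 1/(1/270 + 1/11930) = 264 Ω
  Rs3 = R1 + Rp1 (series, joined only at node 1) = 8.2 + 264 = 272.2 Ω
R_eq = 272.2 Ω

Final answer: 272.2 Ω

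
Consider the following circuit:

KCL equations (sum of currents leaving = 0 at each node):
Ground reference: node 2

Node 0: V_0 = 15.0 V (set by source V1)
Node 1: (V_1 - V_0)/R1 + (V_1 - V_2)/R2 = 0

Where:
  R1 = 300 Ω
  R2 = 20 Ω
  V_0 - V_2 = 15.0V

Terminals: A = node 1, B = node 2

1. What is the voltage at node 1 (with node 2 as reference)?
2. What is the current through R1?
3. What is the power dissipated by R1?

Nodal analysis, taking node 2 as the 0 V reference.
Source V1 fixes V_0 = 15 V.
KCL at each unknown node (sum of currents leaving = 0; resistances in Ω):
  Node 1: (V_1 - 15)/300 + (V_1 - 0)/20 = 0
Collecting terms: 0.05333 × V_1 = 0.05  =>  V_1 = 0.9375 V
Part 1:
  Read off the nodal solution: V_1 = 0.9375 V
Part 2:
  I_R1 = (V_0 - V_1)/R1 = (15 - 0.9375)/300 = 0.04688 A
  Magnitude: I_R1 = 0.04688 A
Part 3:
  I_R1 = (V_0 - V_1)/R1 = (15 - 0.9375)/300 = 0.04688 A
  P_R1 = I_R1² × R1 = (0.04688)² × 300 = 0.6592 W

Final answers:
1. V_1 = 0.9375 V
2. I_R1 = 0.04688 A
3. P_R1 = 0.6592 W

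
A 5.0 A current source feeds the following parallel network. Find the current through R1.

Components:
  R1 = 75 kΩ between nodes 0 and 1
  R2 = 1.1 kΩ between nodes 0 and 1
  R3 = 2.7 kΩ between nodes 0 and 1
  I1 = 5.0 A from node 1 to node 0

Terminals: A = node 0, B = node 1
All resistors sit directly between nodes 0 and 1, so they are in parallel and share one voltage V; the full source current 5 A splits among them.
1/R_par = 1/75000 + 1/1100 + 1/2700 = 0.001293 S  =>  R_par = 773.5 Ω
V = I × R_par = 5 × 773.5 = 3868 V
I_R1 = V/R1 = 3868/75000 = 0.05157 A

Final answer: 0.05157 A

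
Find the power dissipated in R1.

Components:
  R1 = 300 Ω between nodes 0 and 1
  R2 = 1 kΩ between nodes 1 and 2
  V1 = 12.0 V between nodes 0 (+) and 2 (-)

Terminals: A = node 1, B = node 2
Nodal analysis, taking node 2 as the 0 V reference.
Source V1 fixes V_0 = 12 V.
KCL at each unknown node (sum of currents leaving = 0; resistances in Ω):
  Node 1: (V_1 - 12)/300 + (V_1 - 0)/1000 = 0
Collecting terms: 0.004333 × V_1 = 0.04  =>  V_1 = 9.231 V
I_R1 = (V_0 - V_1)/R1 = (12 - 9.231)/300 = 0.009231 A
P_R1 = I_R1² × R1 = (0.009231)² × 300 = 0.02556 W

Final answer: 0.02556 W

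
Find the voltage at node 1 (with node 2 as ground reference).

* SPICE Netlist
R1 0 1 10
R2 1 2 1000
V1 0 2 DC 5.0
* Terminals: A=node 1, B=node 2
Nodal analysis, taking node 2 as the 0 V reference.
Source V1 fixes V_0 = 5 V.
KCL at each unknown node (sum of currents leaving = 0; resistances in Ω):
  Node 1: (V_1 - 5)/10 + (V_1 - 0)/1000 = 0
Collecting terms: 0.101 × V_1 = 0.5  =>  V_1 = 4.95 V
The requested potential is V_1 = 4.95 V.

Final answer: V_1 = 4.95 V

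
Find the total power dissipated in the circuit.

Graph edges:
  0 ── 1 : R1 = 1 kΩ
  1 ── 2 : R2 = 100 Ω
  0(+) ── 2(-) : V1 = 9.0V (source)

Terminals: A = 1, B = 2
Nodal analysis, taking node 2 as the 0 V reference.
Source V1 fixes V_0 = 9 V.
KCL at each unknown node (sum of currents leaving = 0; resistances in Ω):
  Node 1: (V_1 - 9)/1000 + (V_1 - 0)/100 = 0
Collecting terms: 0.011 × V_1 = 0.009  =>  V_1 = 0.8182 V
Power in each resistor, P = (ΔV)²/R:
  P_R1 = (9 - 0.8182)²/1000 = 0.06694 W
  P_R2 = (0.8182 - 0)²/100 = 0.006694 W
P_total = P_R1 + P_R2 = 0.07364 W

Final answer: 0.07364 W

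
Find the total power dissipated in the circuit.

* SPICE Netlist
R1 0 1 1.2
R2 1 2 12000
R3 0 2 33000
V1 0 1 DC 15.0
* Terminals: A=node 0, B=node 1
Nodal analysis, taking node 1 as the 0 V reference.
Source V1 fixes V_0 = 15 V.
KCL at each unknown node (sum of currents leaving = 0; resistances in Ω):
  Node 2: (V_2 - 0)/12000 + (V_2 - 15)/33000 = 0
Collecting terms: 0.0001136 × V_2 = 0.0004545  =>  V_2 = 4 V
Power in each resistor, P = (ΔV)²/R:
  P_R1 = (15 - 0)²/1.2 = 187.5 W
  P_R2 = (0 - 4)²/12000 = 0.001333 W
  P_R3 = (15 - 4)²/33000 = 0.003667 W
P_total = P_R1 + P_R2 + P_R3 = 187.5 W

Final answer: 187.5 W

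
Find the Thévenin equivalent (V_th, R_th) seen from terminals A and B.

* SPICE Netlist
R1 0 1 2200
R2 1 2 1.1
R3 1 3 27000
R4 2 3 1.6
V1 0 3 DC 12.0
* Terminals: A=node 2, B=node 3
Step 1 — V_th is the open-circuit voltage V_A - V_B (nothing connected across the terminals).
Nodal analysis, taking node 3 as the 0 V reference.
Source V1 fixes V_0 = 12 V.
KCL at each unknown node (sum of currents leaving = 0; resistances in Ω):
  Node 1: (V_1 - 12)/2200 + (V_1 - V_2)/1.1 + (V_1 - 0)/27000 = 0
  Node 2: (V_2 - V_1)/1.1 + (V_2 - 0)/1.6 = 0
Collecting terms (coefficients in siemens):
  0.9096·V_1 - 0.9091·V_2 = 0.005455
  1.534·V_2 - 0.9091·V_1 = 0
Determinant D = (0.9096)(1.534) - (-0.9091)(-0.9091) = 0.5689
V_1 = [(0.005455)(1.534) - (-0.9091)(0)]/D = 0.01471 V
V_2 = [(0.9096)(0) - (0.005455)(-0.9091)]/D = 0.008716 V
V_th = V_2 - V_3 = 0.008716 - 0 = 0.008716 V
Step 2 — R_th: zero the source — replace V1 by a short circuit (node 3 merges into node 0) — and find the resistance seen between A (node 2) and B (node 0).
Reduce the network between node 2 (A) and node 0 (B) by series/parallel combination:
  Rp1 = R1 ‖ R3 (parallel, both between nodes 0 and 1) = 1/(1/2200 + 1/27000) = 2034 Ω
  Rs1 = R2 + Rp1 (series, joined only at node 1) = 1.1 + 2034 = 2035 Ω
  Rp2 = R4 ‖ Rs1 (parallel, both between nodes 0 and 2) = 1/(1/1.6 + 1/2035) = 1.599 Ω
R_th = 1.599 Ω

Final answer: V_th = 0.008716 V, R_th = 1.599 Ω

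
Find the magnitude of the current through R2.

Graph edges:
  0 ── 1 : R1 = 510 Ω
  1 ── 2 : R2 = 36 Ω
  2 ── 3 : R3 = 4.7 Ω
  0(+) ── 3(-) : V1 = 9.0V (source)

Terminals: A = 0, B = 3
Nodal analysis, taking node 3 as the 0 V reference.
Source V1 fixes V_0 = 9 V.
KCL at each unknown node (sum of currents leaving = 0; resistances in Ω):
  Node 1: (V_1 - 9)/510 + (V_1 - V_2)/36 = 0
  Node 2: (V_2 - V_1)/36 + (V_2 - 0)/4.7 = 0
Collecting terms (coefficients in siemens):
  0.02974·V_1 - 0.02778·V_2 = 0.01765
  0.2405·V_2 - 0.02778·V_1 = 0
Determinant D = (0.02974)(0.2405) - (-0.02778)(-0.02778) = 0.006382
V_1 = [(0.01765)(0.2405) - (-0.02778)(0)]/D = 0.6652 V
V_2 = [(0.02974)(0) - (0.01765)(-0.02778)]/D = 0.07681 V
I_R2 = (V_1 - V_2)/R2 = (0.6652 - 0.07681)/36 = 0.01634 A
|I_R2| = 0.01634 A

Final answer: |I_R2| = 0.01634 A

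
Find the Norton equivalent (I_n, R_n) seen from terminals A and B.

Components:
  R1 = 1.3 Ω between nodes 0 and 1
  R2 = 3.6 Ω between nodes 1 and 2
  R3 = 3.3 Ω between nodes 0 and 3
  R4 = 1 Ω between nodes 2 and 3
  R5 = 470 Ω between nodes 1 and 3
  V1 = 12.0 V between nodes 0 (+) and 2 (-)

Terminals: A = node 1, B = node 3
Find the Thévenin equivalent first; then I_n = V_th/R_th and R_n = R_th.
Step 1 — V_th is the open-circuit voltage V_A - V_B (nothing connected across the terminals).
Nodal analysis, taking node 2 as the 0 V reference.
Source V1 fixes V_0 = 12 V.
KCL at each unknown node (sum of currents leaving = 0; resistances in Ω):
  Node 1: (V_1 - 12)/1.3 + (V_1 - 0)/3.6 + (V_1 - V_3)/470 = 0
  Node 3: (V_3 - 12)/3.3 + (V_3 - 0)/1 + (V_3 - V_1)/470 = 0
Collecting terms (coefficients in siemens):
  1.049·V_1 - 0.002128·V_3 = 9.231
  1.305·V_3 - 0.002128·V_1 = 3.636
Determinant D = (1.049)(1.305) - (-0.002128)(-0.002128) = 1.369
V_1 = [(9.231)(1.305) - (-0.002128)(3.636)]/D = 8.804 V
V_3 = [(1.049)(3.636) - (9.231)(-0.002128)]/D = 2.801 V
V_th = V_1 - V_3 = 8.804 - 2.801 = 6.004 V
Step 2 — R_th: zero the source — replace V1 by a short circuit (node 2 merges into node 0) — and find the resistance seen between A (node 1) and B (node 3).
Reduce the network between node 1 (A) and node 3 (B) by series/parallel combination:
  Rp1 = R1 ‖ R2 (parallel, both between nodes 0 and 1) = 1/(1/1.3 + 1/3.6) = 0.9551 Ω
  Rp2 = R3 ‖ R4 (parallel, both between nodes 0 and 3) = 1/(1/3.3 + 1/1) = 0.7674 Ω
  Rs1 = Rp1 + Rp2 (series, joined only at node 0) = 0.9551 + 0.7674 = 1.723 Ω
  Rp3 = R5 ‖ Rs1 (parallel, both between nodes 1 and 3) = 1/(1/470 + 1/1.723) = 1.716 Ω
R_th = 1.716 Ω
I_n = V_th/R_th = 6.004/1.716 = 3.498 A, and R_n = R_th = 1.716 Ω

Final answer: I_n = 3.498 A, R_n = 1.716 Ω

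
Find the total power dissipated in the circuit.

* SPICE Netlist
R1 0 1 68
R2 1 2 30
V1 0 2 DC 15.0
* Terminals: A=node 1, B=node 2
Nodal analysis, taking node 2 as the 0 V reference.
Source V1 fixes V_0 = 15 V.
KCL at each unknown node (sum of currents leaving = 0; resistances in Ω):
  Node 1: (V_1 - 15)/68 + (V_1 - 0)/30 = 0
Collecting terms: 0.04804 × V_1 = 0.2206  =>  V_1 = 4.592 V
Power in each resistor, P = (ΔV)²/R:
  P_R1 = (15 - 4.592)²/68 = 1.593 W
  P_R2 = (4.592 - 0)²/30 = 0.7028 W
P_total = P_R1 + P_R2 = 2.296 W

Final answer: 2.296 W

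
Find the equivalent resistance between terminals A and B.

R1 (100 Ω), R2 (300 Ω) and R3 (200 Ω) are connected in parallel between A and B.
Reduce the network between node 0 (A) and node 1 (B) by series/parallel combination:
  Rp1 = R1 ‖ R2 ‖ R3 (parallel, all between nodes 0 and 1) = 1/(1/100 + 1/300 + 1/200) = 54.55 Ω
R_eq = 54.55 Ω

Final answer: 54.55 Ω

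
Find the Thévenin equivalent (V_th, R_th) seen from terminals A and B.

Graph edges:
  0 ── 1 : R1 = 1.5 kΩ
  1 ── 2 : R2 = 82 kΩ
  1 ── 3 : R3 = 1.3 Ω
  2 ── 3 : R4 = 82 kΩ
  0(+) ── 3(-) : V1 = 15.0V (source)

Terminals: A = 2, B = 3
Step 1 — V_th is the open-circuit voltage V_A - V_B (nothing connected across the terminals).
Nodal analysis, taking node 3 as the 0 V reference.
Source V1 fixes V_0 = 15 V.
KCL at each unknown node (sum of currents leaving = 0; resistances in Ω):
  Node 1: (V_1 - 15)/1500 + (V_1 - V_2)/82000 + (V_1 - 0)/1.3 = 0
  Node 2: (V_2 - V_1)/82000 + (V_2 - 0)/82000 = 0
Collecting terms (coefficients in siemens):
  0.7699·V_1 - 0.0000122·V_2 = 0.01
  0.00002439·V_2 - 0.0000122·V_1 = 0
Determinant D = (0.7699)(0.00002439) - (-0.0000122)(-0.0000122) = 0.00001878
V_1 = [(0.01)(0.00002439) - (-0.0000122)(0)]/D = 0.01299 V
V_2 = [(0.7699)(0) - (0.01)(-0.0000122)]/D = 0.006494 V
V_th = V_2 - V_3 = 0.006494 - 0 = 0.006494 V
Step 2 — R_th: zero the source — replace V1 by a short circuit (node 3 merges into node 0) — and find the resistance seen between A (node 2) and B (node 0).
Reduce the network between node 2 (A) and node 0 (B) by series/parallel combination:
  Rp1 = R1 ‖ R3 (parallel, both between nodes 0 and 1) = 1/(1/1500 + 1/1.3) = 1.299 Ω
  Rs1 = R2 + Rp1 (series, joined only at node 1) = 82000 + 1.299 = 82000 Ω
  Rp2 = R4 ‖ Rs1 (parallel, both between nodes 0 and 2) = 1/(1/82000 + 1/82000) = 41000 Ω
R_th = 41 kΩ

Final answer: V_th = 0.006494 V, R_th = 41 kΩ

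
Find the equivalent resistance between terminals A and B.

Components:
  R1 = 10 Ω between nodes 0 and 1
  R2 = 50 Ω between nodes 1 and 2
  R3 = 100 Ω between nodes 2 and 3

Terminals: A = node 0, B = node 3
Reduce the network between node 0 (A) and node 3 (B) by series/parallel combination:
  Rs1 = R1 + R2 (series, joined only at node 1) = 10 + 50 = 60 Ω
  Rs2 = R3 + Rs1 (series, joined only at node 2) = 100 + 60 = 160 Ω
R_eq = 160 Ω

Final answer: 160 Ω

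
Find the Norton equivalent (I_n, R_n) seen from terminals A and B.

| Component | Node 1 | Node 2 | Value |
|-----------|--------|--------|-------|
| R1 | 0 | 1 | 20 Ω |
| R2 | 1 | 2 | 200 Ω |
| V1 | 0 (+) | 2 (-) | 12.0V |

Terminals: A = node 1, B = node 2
Find the Thévenin equivalent first; then I_n = V_th/R_th and R_n = R_th.
Step 1 — V_th is the open-circuit voltage V_A - V_B (nothing connected across the terminals).
Nodal analysis, taking node 2 as the 0 V reference.
Source V1 fixes V_0 = 12 V.
KCL at each unknown node (sum of currents leaving = 0; resistances in Ω):
  Node 1: (V_1 - 12)/20 + (V_1 - 0)/200 = 0
Collecting terms: 0.055 × V_1 = 0.6  =>  V_1 = 10.91 V
V_th = V_1 - V_2 = 10.91 - 0 = 10.91 V
Step 2 — R_th: zero the source — replace V1 by a short circuit (node 2 merges into node 0) — and find the resistance seen between A (node 1) and B (node 0).
Reduce the network between node 1 (A) and node 0 (B) by series/parallel combination:
  Rp1 = R1 ‖ R2 (parallel, both between nodes 0 and 1) = 1/(1/20 + 1/200) = 18.18 Ω
R_th = 18.18 Ω
I_n = V_th/R_th = 10.91/18.18 = 0.6 A, and R_n = R_th = 18.18 Ω

Final answer: I_n = 0.6 A, R_n = 18.18 Ω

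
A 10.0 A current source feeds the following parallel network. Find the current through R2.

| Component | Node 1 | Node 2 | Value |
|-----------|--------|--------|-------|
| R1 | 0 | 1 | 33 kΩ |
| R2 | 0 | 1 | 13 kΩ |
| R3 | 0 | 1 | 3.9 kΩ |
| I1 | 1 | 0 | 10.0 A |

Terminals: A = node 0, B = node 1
All resistors sit directly between nodes 0 and 1, so they are in parallel and share one voltage V; the full source current 10 A splits among them.
1/R_par = 1/33000 + 1/13000 + 1/3900 = 0.0003636 S  =>  R_par = 2750 Ω
V = I × R_par = 10 × 2750 = 27500 V
I_R2 = V/R2 = 27500/13000 = 2.115 A

Final answer: 2.115 A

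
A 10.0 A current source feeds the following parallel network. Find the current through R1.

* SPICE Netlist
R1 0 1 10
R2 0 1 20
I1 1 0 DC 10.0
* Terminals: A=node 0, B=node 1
All resistors sit directly between nodes 0 and 1, so they are in parallel and share one voltage V; the full source current 10 A splits among them.
1/R_par = 1/10 + 1/20 = 0.15 S  =>  R_par = 6.667 Ω
V = I × R_par = 10 × 6.667 = 66.67 V
I_R1 = V/R1 = 66.67/10 = 6.667 A

Final answer: 6.667 A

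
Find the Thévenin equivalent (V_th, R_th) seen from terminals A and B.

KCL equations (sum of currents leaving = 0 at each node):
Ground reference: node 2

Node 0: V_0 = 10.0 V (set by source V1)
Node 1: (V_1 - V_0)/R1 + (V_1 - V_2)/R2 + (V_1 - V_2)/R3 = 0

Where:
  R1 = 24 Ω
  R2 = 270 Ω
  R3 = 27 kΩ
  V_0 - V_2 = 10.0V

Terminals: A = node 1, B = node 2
Step 1 — V_th is the open-circuit voltage V_A - V_B (nothing connected across the terminals).
Nodal analysis, taking node 2 as the 0 V reference.
Source V1 fixes V_0 = 10 V.
KCL at each unknown node (sum of currents leaving = 0; resistances in Ω):
  Node 1: (V_1 - 10)/24 + (V_1 - 0)/270 + (V_1 - 0)/27000 = 0
Collecting terms: 0.04541 × V_1 = 0.4167  =>  V_1 = 9.176 V
V_th = V_1 - V_2 = 9.176 - 0 = 9.176 V
Step 2 — R_th: zero the source — replace V1 by a short circuit (node 2 merges into node 0) — and find the resistance seen between A (node 1) and B (node 0).
Reduce the network between node 1 (A) and node 0 (B) by series/parallel combination:
  Rp1 = R1 ‖ R2 ‖ R3 (parallel, all between nodes 0 and 1) = 1/(1/24 + 1/270 + 1/27000) = 22.02 Ω
R_th = 22.02 Ω

Final answer: V_th = 9.176 V, R_th = 22.02 Ω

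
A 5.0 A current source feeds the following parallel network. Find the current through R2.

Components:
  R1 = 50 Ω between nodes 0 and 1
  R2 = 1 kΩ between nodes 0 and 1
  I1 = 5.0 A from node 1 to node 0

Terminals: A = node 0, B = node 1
All resistors sit directly between nodes 0 and 1, so they are in parallel and share one voltage V; the full source current 5 A splits among them.
1/R_par = 1/50 + 1/1000 = 0.021 S  =>  R_par = 47.62 Ω
V = I × R_par = 5 × 47.62 = 238.1 V
I_R2 = V/R2 = 238.1/1000 = 0.2381 A

Final answer: 0.2381 A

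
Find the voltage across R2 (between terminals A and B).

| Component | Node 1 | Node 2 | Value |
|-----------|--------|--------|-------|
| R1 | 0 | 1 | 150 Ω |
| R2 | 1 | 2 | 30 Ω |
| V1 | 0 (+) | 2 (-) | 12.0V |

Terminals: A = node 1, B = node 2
R1 and R2 are in series across V1 (node 0 → node 1 → node 2), and the output A–B is taken across R2, so this is a voltage divider.
Series current: I = V1/(R1 + R2) = 12/(150 + 30) = 12/180 = 0.06667 A
V_R2 = I × R2 = V1 × R2/(R1 + R2) = 12 × 30/180 = 2 V

Final answer: 2 V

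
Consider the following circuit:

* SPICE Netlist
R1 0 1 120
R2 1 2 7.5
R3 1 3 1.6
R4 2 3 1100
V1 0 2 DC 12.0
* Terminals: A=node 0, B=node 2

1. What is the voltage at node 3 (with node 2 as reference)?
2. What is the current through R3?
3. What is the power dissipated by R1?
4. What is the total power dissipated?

Nodal analysis, taking node 2 as the 0 V reference.
Source V1 fixes V_0 = 12 V.
KCL at each unknown node (sum of currents leaving = 0; resistances in Ω):
  Node 1: (V_1 - 12)/120 + (V_1 - 0)/7.5 + (V_1 - V_3)/1.6 = 0
  Node 3: (V_3 - V_1)/1.6 + (V_3 - 0)/1100 = 0
Collecting terms (coefficients in siemens):
  0.7667·V_1 - 0.625·V_3 = 0.1
  0.6259·V_3 - 0.625·V_1 = 0
Determinant D = (0.7667)(0.6259) - (-0.625)(-0.625) = 0.08924
V_1 = [(0.1)(0.6259) - (-0.625)(0)]/D = 0.7014 V
V_3 = [(0.7667)(0) - (0.1)(-0.625)]/D = 0.7004 V
Part 1:
  Read off the nodal solution: V_3 = 0.7004 V
Part 2:
  I_R3 = (V_1 - V_3)/R3 = (0.7014 - 0.7004)/1.6 = 0.0006367 A
  Magnitude: I_R3 = 0.0006367 A
Part 3:
  I_R1 = (V_0 - V_1)/R1 = (12 - 0.7014)/120 = 0.09416 A
  P_R1 = I_R1² × R1 = (0.09416)² × 120 = 1.064 W
Part 4:
  Power in each resistor, P = (ΔV)²/R:
    P_R1 = (12 - 0.7014)²/120 = 1.064 W
    P_R2 = (0.7014 - 0)²/7.5 = 0.06559 W
    P_R3 = (0.7014 - 0.7004)²/1.6 = 0.0000006486 W
    P_R4 = (0 - 0.7004)²/1100 = 0.0004459 W
  P_total = P_R1 + P_R2 + P_R3 + P_R4 = 1.13 W

Final answers:
1. V_3 = 0.7004 V
2. I_R3 = 0.0006367 A
3. P_R1 = 1.064 W
4. P_total = 1.13 W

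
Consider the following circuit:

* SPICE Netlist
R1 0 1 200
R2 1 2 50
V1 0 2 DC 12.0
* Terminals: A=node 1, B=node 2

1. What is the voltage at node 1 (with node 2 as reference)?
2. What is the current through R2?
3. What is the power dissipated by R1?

Nodal analysis, taking node 2 as the 0 V reference.
Source V1 fixes V_0 = 12 V.
KCL at each unknown node (sum of currents leaving = 0; resistances in Ω):
  Node 1: (V_1 - 12)/200 + (V_1 - 0)/50 = 0
Collecting terms: 0.025 × V_1 = 0.06  =>  V_1 = 2.4 V
Part 1:
  Read off the nodal solution: V_1 = 2.4 V
Part 2:
  I_R2 = (V_1 - V_2)/R2 = (2.4 - 0)/50 = 0.048 A
  Magnitude: I_R2 = 0.048 A
Part 3:
  I_R1 = (V_0 - V_1)/R1 = (12 - 2.4)/200 = 0.048 A
  P_R1 = I_R1² × R1 = (0.048)² × 200 = 0.4608 W

Final answers:
1. V_1 = 2.4 V
2. I_R2 = 0.048 A
3. P_R1 = 0.4608 W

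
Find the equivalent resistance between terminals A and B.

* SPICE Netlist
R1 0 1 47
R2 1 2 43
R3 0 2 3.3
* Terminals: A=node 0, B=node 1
Reduce the network between node 0 (A) and node 1 (B) by series/parallel combination:
  Rs1 = R3 + R2 (series, joined only at node 2) = 3.3 + 43 = 46.3 Ω
  Rp1 = R1 ‖ Rs1 (parallel, both between nodes 0 and 1) = 1/(1/47 + 1/46.3) = 23.32 Ω
R_eq = 23.32 Ω

Final answer: 23.32 Ω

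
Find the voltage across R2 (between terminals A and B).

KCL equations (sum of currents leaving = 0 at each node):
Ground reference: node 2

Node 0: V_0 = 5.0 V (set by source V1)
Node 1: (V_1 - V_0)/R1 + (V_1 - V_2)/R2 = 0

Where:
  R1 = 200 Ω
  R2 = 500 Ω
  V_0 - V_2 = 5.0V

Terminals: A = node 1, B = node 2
R1 and R2 are in series across V1 (node 0 → node 1 → node 2), and the output A–B is taken across R2, so this is a voltage divider.
Series current: I = V1/(R1 + R2) = 5/(200 + 500) = 5/700 = 0.007143 A
V_R2 = I × R2 = V1 × R2/(R1 + R2) = 5 × 500/700 = 3.571 V

Final answer: 3.571 V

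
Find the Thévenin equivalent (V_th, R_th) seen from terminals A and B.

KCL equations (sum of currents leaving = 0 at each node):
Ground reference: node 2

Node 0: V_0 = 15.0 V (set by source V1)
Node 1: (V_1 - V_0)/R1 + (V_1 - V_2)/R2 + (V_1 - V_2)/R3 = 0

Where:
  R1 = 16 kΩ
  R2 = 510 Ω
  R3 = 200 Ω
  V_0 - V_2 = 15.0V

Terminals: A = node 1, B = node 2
Step 1 — V_th is the open-circuit voltage V_A - V_B (nothing connected across the terminals).
Nodal analysis, taking node 2 as the 0 V reference.
Source V1 fixes V_0 = 15 V.
KCL at each unknown node (sum of currents leaving = 0; resistances in Ω):
  Node 1: (V_1 - 15)/16000 + (V_1 - 0)/510 + (V_1 - 0)/200 = 0
Collecting terms: 0.007023 × V_1 = 0.0009375  =>  V_1 = 0.1335 V
V_th = V_1 - V_2 = 0.1335 - 0 = 0.1335 V
Step 2 — R_th: zero the source — replace V1 by a short circuit (node 2 merges into node 0) — and find the resistance seen between A (node 1) and B (node 0).
Reduce the network between node 1 (A) and node 0 (B) by series/parallel combination:
  Rp1 = R1 ‖ R2 ‖ R3 (parallel, all between nodes 0 and 1) = 1/(1/16000 + 1/510 + 1/200) = 142.4 Ω
R_th = 142.4 Ω

Final answer: V_th = 0.1335 V, R_th = 142.4 Ω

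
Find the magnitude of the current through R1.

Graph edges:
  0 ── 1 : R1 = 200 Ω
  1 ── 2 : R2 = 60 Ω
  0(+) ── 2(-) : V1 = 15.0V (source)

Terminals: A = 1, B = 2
Nodal analysis, taking node 2 as the 0 V reference.
Source V1 fixes V_0 = 15 V.
KCL at each unknown node (sum of currents leaving = 0; resistances in Ω):
  Node 1: (V_1 - 15)/200 + (V_1 - 0)/60 = 0
Collecting terms: 0.02167 × V_1 = 0.075  =>  V_1 = 3.462 V
I_R1 = (V_0 - V_1)/R1 = (15 - 3.462)/200 = 0.05769 A
|I_R1| = 0.05769 A

Final answer: |I_R1| = 0.05769 A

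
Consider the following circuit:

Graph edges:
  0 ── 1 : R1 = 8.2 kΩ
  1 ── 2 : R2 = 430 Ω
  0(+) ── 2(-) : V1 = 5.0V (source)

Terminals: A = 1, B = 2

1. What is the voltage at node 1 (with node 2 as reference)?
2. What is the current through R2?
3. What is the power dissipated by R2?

Nodal analysis, taking node 2 as the 0 V reference.
Source V1 fixes V_0 = 5 V.
KCL at each unknown node (sum of currents leaving = 0; resistances in Ω):
  Node 1: (V_1 - 5)/8200 + (V_1 - 0)/430 = 0
Collecting terms: 0.002448 × V_1 = 0.0006098  =>  V_1 = 0.2491 V
Part 1:
  Read off the nodal solution: V_1 = 0.2491 V
Part 2:
  I_R2 = (V_1 - V_2)/R2 = (0.2491 - 0)/430 = 0.0005794 A
  Magnitude: I_R2 = 0.0005794 A
Part 3:
  I_R2 = (V_1 - V_2)/R2 = (0.2491 - 0)/430 = 0.0005794 A
  P_R2 = I_R2² × R2 = (0.0005794)² × 430 = 0.0001443 W

Final answers:
1. V_1 = 0.2491 V
2. I_R2 = 0.0005794 A
3. P_R2 = 0.0001443 W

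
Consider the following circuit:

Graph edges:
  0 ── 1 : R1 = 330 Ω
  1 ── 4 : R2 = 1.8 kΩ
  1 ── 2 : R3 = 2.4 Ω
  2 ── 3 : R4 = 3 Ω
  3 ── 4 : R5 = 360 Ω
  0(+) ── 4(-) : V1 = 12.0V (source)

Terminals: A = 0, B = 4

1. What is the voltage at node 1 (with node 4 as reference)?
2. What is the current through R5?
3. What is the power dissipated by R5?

Nodal analysis, taking node 4 as the 0 V reference.
Source V1 fixes V_0 = 12 V.
KCL at each unknown node (sum of currents leaving = 0; resistances in Ω):
  Node 1: (V_1 - 12)/330 + (V_1 - 0)/1800 + (V_1 - V_2)/2.4 = 0
  Node 2: (V_2 - V_1)/2.4 + (V_2 - V_3)/3 = 0
  Node 3: (V_3 - V_2)/3 + (V_3 - 0)/360 = 0
Collecting terms (coefficients in siemens):
  0.4203·V_1 - 0.4167·V_2 = 0.03636
  0.75·V_2 - 0.4167·V_1 - 0.3333·V_3 = 0
  0.3361·V_3 - 0.3333·V_2 = 0
Solving these 3 simultaneous equations (Gaussian elimination) gives:
  V_1 = 5.751 V, V_2 = 5.714 V, V_3 = 5.666 V
Part 1:
  Read off the nodal solution: V_1 = 5.751 V
Part 2:
  I_R5 = (V_3 - V_4)/R5 = (5.666 - 0)/360 = 0.01574 A
  Magnitude: I_R5 = 0.01574 A
Part 3:
  I_R5 = (V_3 - V_4)/R5 = (5.666 - 0)/360 = 0.01574 A
  P_R5 = I_R5² × R5 = (0.01574)² × 360 = 0.08919 W

Final answers:
1. V_1 = 5.751 V
2. I_R5 = 0.01574 A
3. P_R5 = 0.08919 W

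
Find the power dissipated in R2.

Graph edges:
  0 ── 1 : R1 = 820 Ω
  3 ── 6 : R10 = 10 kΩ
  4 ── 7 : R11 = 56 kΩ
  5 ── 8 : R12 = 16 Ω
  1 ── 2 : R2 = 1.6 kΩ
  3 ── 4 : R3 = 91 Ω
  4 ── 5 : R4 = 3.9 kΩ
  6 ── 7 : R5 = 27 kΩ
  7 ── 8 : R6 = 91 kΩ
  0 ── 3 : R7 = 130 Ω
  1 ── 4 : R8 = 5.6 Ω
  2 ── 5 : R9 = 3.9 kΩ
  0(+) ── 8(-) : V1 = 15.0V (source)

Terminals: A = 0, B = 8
Nodal analysis, taking node 8 as the 0 V reference.
Source V1 fixes V_0 = 15 V.
KCL at each unknown node (sum of currents leaving = 0; resistances in Ω):
  Node 1: (V_1 - 15)/820 + (V_1 - V_2)/1600 + (V_1 - V_4)/5.6 = 0
  Node 2: (V_2 - V_1)/1600 + (V_2 - V_5)/3900 = 0
  Node 3: (V_3 - V_4)/91 + (V_3 - 15)/130 + (V_3 - V_6)/10000 = 0
  Node 4: (V_4 - V_3)/91 + (V_4 - V_5)/3900 + (V_4 - V_1)/5.6 + (V_4 - V_7)/56000 = 0
  Node 5: (V_5 - V_4)/3900 + (V_5 - V_2)/3900 + (V_5 - 0)/16 = 0
  Node 6: (V_6 - V_7)/27000 + (V_6 - V_3)/10000 = 0
  Node 7: (V_7 - V_6)/27000 + (V_7 - 0)/91000 + (V_7 - V_4)/56000 = 0
Collecting terms (coefficients in siemens):
  0.1804·V_1 - 0.000625·V_2 - 0.1786·V_4 = 0.01829
  0.0008814·V_2 - 0.000625·V_1 - 0.0002564·V_5 = 0
  0.01878·V_3 - 0.01099·V_4 - 0.0001·V_6 = 0.1154
  0.1898·V_4 - 0.1786·V_1 - 0.01099·V_3 - 0.0002564·V_5 - 0.00001786·V_7 = 0
  0.06301·V_5 - 0.0002564·V_2 - 0.0002564·V_4 = 0
  0.000137·V_6 - 0.0001·V_3 - 0.00003704·V_7 = 0
  0.00006588·V_7 - 0.00001786·V_4 - 0.00003704·V_6 = 0
Solving these 7 simultaneous equations (Gaussian elimination) gives:
  V_1 = 13.92 V, V_2 = 9.901 V, V_3 = 14.37 V, V_4 = 13.93 V
  V_5 = 0.09697 V, V_6 = 13.57 V, V_7 = 11.4 V
I_R2 = (V_1 - V_2)/R2 = (13.92 - 9.901)/1600 = 0.002514 A
P_R2 = I_R2² × R2 = (0.002514)² × 1600 = 0.01011 W

Final answer: 0.01011 W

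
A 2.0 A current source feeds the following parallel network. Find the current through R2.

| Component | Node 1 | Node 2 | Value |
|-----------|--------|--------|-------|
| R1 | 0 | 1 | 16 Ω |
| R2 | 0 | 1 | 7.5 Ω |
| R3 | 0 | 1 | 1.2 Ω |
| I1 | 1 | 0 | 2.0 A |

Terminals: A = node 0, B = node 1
All resistors sit directly between nodes 0 and 1, so they are in parallel and share one voltage V; the full source current 2 A splits among them.
1/R_par = 1/16 + 1/7.5 + 1/1.2 = 1.029 S  =>  R_par = 0.9717 Ω
V = I × R_par = 2 × 0.9717 = 1.943 V
I_R2 = V/R2 = 1.943/7.5 = 0.2591 A

Final answer: 0.2591 A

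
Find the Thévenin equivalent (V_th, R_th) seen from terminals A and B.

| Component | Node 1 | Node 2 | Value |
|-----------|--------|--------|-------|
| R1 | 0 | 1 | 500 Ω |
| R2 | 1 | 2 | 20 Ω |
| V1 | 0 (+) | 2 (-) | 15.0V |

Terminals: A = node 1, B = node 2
Step 1 — V_th is the open-circuit voltage V_A - V_B (nothing connected across the terminals).
Nodal analysis, taking node 2 as the 0 V reference.
Source V1 fixes V_0 = 15 V.
KCL at each unknown node (sum of currents leaving = 0; resistances in Ω):
  Node 1: (V_1 - 15)/500 + (V_1 - 0)/20 = 0
Collecting terms: 0.052 × V_1 = 0.03  =>  V_1 = 0.5769 V
V_th = V_1 - V_2 = 0.5769 - 0 = 0.5769 V
Step 2 — R_th: zero the source — replace V1 by a short circuit (node 2 merges into node 0) — and find the resistance seen between A (node 1) and B (node 0).
Reduce the network between node 1 (A) and node 0 (B) by series/parallel combination:
  Rp1 = R1 ‖ R2 (parallel, both between nodes 0 and 1) = 1/(1/500 + 1/20) = 19.23 Ω
R_th = 19.23 Ω

Final answer: V_th = 0.5769 V, R_th = 19.23 Ω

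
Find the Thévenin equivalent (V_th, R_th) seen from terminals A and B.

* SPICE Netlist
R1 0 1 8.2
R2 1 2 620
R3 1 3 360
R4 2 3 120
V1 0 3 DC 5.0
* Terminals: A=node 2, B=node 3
Step 1 — V_th is the open-circuit voltage V_A - V_B (nothing connected across the terminals).
Nodal analysis, taking node 3 as the 0 V reference.
Source V1 fixes V_0 = 5 V.
KCL at each unknown node (sum of currents leaving = 0; resistances in Ω):
  Node 1: (V_1 - 5)/8.2 + (V_1 - V_2)/620 + (V_1 - 0)/360 = 0
  Node 2: (V_2 - V_1)/620 + (V_2 - 0)/120 = 0
Collecting terms (coefficients in siemens):
  0.1263·V_1 - 0.001613·V_2 = 0.6098
  0.009946·V_2 - 0.001613·V_1 = 0
Determinant D = (0.1263)(0.009946) - (-0.001613)(-0.001613) = 0.001254
V_1 = [(0.6098)(0.009946) - (-0.001613)(0)]/D = 4.836 V
V_2 = [(0.1263)(0) - (0.6098)(-0.001613)]/D = 0.7843 V
V_th = V_2 - V_3 = 0.7843 - 0 = 0.7843 V
Step 2 — R_th: zero the source — replace V1 by a short circuit (node 3 merges into node 0) — and find the resistance seen between A (node 2) and B (node 0).
Reduce the network between node 2 (A) and node 0 (B) by series/parallel combination:
  Rp1 = R1 ‖ R3 (parallel, both between nodes 0 and 1) = 1/(1/8.2 + 1/360) = 8.017 Ω
  Rs1 = R2 + Rp1 (series, joined only at node 1) = 620 + 8.017 = 628 Ω
  Rp2 = R4 ‖ Rs1 (parallel, both between nodes 0 and 2) = 1/(1/120 + 1/628) = 100.7 Ω
R_th = 100.7 Ω

Final answer: V_th = 0.7843 V, R_th = 100.7 Ω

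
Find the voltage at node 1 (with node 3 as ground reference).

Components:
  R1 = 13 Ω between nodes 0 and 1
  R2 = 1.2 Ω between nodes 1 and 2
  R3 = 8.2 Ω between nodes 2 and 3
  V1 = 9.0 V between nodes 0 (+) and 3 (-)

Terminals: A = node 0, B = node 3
Nodal analysis, taking node 3 as the 0 V reference.
Source V1 fixes V_0 = 9 V.
KCL at each unknown node (sum of currents leaving = 0; resistances in Ω):
  Node 1: (V_1 - 9)/13 + (V_1 - V_2)/1.2 = 0
  Node 2: (V_2 - V_1)/1.2 + (V_2 - 0)/8.2 = 0
Collecting terms (coefficients in siemens):
  0.9103·V_1 - 0.8333·V_2 = 0.6923
  0.9553·V_2 - 0.8333·V_1 = 0
Determinant D = (0.9103)(0.9553) - (-0.8333)(-0.8333) = 0.1751
V_1 = [(0.6923)(0.9553) - (-0.8333)(0)]/D = 3.777 V
V_2 = [(0.9103)(0) - (0.6923)(-0.8333)]/D = 3.295 V
The requested potential is V_1 = 3.777 V.

Final answer: V_1 = 3.777 V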